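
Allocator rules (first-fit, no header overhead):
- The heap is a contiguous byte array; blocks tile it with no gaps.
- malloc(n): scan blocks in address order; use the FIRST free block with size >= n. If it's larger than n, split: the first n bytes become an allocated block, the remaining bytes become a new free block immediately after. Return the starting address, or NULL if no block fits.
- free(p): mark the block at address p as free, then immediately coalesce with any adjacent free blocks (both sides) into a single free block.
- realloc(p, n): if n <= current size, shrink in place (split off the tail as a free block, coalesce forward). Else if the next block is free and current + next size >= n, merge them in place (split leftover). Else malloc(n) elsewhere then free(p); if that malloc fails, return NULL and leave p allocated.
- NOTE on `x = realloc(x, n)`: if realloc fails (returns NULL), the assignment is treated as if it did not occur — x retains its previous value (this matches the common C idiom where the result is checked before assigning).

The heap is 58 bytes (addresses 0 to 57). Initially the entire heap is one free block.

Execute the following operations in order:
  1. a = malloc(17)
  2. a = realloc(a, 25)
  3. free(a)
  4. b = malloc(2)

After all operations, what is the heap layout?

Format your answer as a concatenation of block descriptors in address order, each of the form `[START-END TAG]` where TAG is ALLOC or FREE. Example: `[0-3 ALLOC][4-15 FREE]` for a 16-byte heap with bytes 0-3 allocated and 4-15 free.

Op 1: a = malloc(17) -> a = 0; heap: [0-16 ALLOC][17-57 FREE]
Op 2: a = realloc(a, 25) -> a = 0; heap: [0-24 ALLOC][25-57 FREE]
Op 3: free(a) -> (freed a); heap: [0-57 FREE]
Op 4: b = malloc(2) -> b = 0; heap: [0-1 ALLOC][2-57 FREE]

Answer: [0-1 ALLOC][2-57 FREE]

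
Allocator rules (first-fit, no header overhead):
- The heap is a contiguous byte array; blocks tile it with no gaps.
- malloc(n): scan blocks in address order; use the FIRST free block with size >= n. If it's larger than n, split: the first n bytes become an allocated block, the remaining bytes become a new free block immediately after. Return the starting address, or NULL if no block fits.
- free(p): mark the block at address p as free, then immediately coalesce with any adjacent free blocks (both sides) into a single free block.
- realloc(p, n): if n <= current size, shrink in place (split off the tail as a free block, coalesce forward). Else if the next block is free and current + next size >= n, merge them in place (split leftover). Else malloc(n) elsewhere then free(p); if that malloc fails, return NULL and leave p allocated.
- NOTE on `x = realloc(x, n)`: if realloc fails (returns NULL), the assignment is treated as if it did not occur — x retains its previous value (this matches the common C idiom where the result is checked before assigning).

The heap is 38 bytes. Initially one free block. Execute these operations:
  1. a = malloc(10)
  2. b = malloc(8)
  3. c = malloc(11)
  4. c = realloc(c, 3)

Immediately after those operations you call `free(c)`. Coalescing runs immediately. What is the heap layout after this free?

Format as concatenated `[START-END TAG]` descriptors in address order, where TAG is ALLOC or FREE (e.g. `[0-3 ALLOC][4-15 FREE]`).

Answer: [0-9 ALLOC][10-17 ALLOC][18-37 FREE]

Derivation:
Op 1: a = malloc(10) -> a = 0; heap: [0-9 ALLOC][10-37 FREE]
Op 2: b = malloc(8) -> b = 10; heap: [0-9 ALLOC][10-17 ALLOC][18-37 FREE]
Op 3: c = malloc(11) -> c = 18; heap: [0-9 ALLOC][10-17 ALLOC][18-28 ALLOC][29-37 FREE]
Op 4: c = realloc(c, 3) -> c = 18; heap: [0-9 ALLOC][10-17 ALLOC][18-20 ALLOC][21-37 FREE]
free(c): c = 18 -> block [18-20 ALLOC]; mark free, coalesce with adjacent free neighbors -> [0-9 ALLOC][10-17 ALLOC][18-37 FREE]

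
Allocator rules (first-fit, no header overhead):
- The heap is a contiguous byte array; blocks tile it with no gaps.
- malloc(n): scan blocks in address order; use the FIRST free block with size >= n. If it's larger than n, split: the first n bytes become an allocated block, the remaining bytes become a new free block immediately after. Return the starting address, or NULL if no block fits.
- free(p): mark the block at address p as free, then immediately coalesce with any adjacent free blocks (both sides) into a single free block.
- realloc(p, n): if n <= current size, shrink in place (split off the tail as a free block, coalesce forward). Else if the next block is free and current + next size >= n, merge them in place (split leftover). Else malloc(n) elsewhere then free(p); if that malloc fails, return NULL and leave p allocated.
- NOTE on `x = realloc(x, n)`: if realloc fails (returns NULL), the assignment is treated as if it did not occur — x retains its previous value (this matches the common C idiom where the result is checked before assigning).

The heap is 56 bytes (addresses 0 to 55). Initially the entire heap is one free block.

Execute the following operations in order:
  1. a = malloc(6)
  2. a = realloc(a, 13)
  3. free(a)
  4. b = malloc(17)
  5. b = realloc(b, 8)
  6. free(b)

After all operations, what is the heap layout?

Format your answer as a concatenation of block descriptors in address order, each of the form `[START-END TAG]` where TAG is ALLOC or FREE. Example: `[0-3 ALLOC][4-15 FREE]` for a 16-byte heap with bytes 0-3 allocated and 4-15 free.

Op 1: a = malloc(6) -> a = 0; heap: [0-5 ALLOC][6-55 FREE]
Op 2: a = realloc(a, 13) -> a = 0; heap: [0-12 ALLOC][13-55 FREE]
Op 3: free(a) -> (freed a); heap: [0-55 FREE]
Op 4: b = malloc(17) -> b = 0; heap: [0-16 ALLOC][17-55 FREE]
Op 5: b = realloc(b, 8) -> b = 0; heap: [0-7 ALLOC][8-55 FREE]
Op 6: free(b) -> (freed b); heap: [0-55 FREE]

Answer: [0-55 FREE]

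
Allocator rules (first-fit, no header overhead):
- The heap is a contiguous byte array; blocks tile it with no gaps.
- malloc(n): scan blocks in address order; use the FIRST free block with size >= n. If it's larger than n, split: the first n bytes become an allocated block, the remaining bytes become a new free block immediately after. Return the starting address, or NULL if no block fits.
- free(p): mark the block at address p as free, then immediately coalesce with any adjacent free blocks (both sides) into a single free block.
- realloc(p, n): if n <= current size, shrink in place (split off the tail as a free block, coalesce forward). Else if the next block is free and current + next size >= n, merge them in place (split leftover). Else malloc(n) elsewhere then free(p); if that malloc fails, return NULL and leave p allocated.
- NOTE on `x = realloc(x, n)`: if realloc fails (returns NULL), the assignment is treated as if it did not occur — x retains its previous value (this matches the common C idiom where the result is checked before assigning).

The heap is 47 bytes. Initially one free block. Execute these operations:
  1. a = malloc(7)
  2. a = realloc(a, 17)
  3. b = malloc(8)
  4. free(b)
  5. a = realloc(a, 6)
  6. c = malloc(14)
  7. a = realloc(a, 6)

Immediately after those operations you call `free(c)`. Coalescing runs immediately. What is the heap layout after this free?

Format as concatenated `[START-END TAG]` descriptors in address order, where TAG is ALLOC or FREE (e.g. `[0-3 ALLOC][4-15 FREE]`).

Answer: [0-5 ALLOC][6-46 FREE]

Derivation:
Op 1: a = malloc(7) -> a = 0; heap: [0-6 ALLOC][7-46 FREE]
Op 2: a = realloc(a, 17) -> a = 0; heap: [0-16 ALLOC][17-46 FREE]
Op 3: b = malloc(8) -> b = 17; heap: [0-16 ALLOC][17-24 ALLOC][25-46 FREE]
Op 4: free(b) -> (freed b); heap: [0-16 ALLOC][17-46 FREE]
Op 5: a = realloc(a, 6) -> a = 0; heap: [0-5 ALLOC][6-46 FREE]
Op 6: c = malloc(14) -> c = 6; heap: [0-5 ALLOC][6-19 ALLOC][20-46 FREE]
Op 7: a = realloc(a, 6) -> a = 0; heap: [0-5 ALLOC][6-19 ALLOC][20-46 FREE]
free(c): c = 6 -> block [6-19 ALLOC]; mark free, coalesce with adjacent free neighbors -> [0-5 ALLOC][6-46 FREE]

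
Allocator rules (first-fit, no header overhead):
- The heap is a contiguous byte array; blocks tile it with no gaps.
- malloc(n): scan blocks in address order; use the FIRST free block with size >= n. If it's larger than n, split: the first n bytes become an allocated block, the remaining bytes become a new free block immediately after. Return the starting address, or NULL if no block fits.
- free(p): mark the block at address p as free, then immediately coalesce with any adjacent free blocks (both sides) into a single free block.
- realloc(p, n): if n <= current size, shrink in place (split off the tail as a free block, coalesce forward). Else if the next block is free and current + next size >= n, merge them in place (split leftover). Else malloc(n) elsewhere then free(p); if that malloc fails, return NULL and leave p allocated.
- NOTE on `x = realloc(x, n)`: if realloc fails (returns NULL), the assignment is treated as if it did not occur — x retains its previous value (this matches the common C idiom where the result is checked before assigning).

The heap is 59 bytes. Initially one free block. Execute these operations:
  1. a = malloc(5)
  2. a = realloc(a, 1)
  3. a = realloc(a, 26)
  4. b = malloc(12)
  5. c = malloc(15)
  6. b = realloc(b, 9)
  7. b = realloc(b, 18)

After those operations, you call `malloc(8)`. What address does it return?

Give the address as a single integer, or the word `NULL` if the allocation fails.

Op 1: a = malloc(5) -> a = 0; heap: [0-4 ALLOC][5-58 FREE]
Op 2: a = realloc(a, 1) -> a = 0; heap: [0-0 ALLOC][1-58 FREE]
Op 3: a = realloc(a, 26) -> a = 0; heap: [0-25 ALLOC][26-58 FREE]
Op 4: b = malloc(12) -> b = 26; heap: [0-25 ALLOC][26-37 ALLOC][38-58 FREE]
Op 5: c = malloc(15) -> c = 38; heap: [0-25 ALLOC][26-37 ALLOC][38-52 ALLOC][53-58 FREE]
Op 6: b = realloc(b, 9) -> b = 26; heap: [0-25 ALLOC][26-34 ALLOC][35-37 FREE][38-52 ALLOC][53-58 FREE]
Op 7: b = realloc(b, 18) -> NULL (b unchanged); heap: [0-25 ALLOC][26-34 ALLOC][35-37 FREE][38-52 ALLOC][53-58 FREE]
malloc(8): first-fit scan over [0-25 ALLOC][26-34 ALLOC][35-37 FREE][38-52 ALLOC][53-58 FREE] -> NULL

Answer: NULL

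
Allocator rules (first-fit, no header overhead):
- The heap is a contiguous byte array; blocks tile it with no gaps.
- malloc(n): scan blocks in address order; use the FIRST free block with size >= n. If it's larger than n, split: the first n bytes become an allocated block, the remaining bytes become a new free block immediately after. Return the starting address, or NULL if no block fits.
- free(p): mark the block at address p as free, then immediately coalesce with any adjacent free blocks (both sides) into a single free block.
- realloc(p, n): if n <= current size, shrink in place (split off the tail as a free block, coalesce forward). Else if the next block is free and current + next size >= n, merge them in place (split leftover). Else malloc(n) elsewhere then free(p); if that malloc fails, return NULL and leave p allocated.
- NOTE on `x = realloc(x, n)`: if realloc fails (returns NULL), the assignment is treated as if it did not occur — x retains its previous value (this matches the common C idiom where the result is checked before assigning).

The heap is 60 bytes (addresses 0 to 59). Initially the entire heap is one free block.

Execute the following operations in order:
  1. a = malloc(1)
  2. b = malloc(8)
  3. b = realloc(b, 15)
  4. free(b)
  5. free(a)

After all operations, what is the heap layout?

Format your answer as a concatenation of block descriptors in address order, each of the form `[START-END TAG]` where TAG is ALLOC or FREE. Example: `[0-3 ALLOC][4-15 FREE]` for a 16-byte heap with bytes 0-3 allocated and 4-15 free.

Op 1: a = malloc(1) -> a = 0; heap: [0-0 ALLOC][1-59 FREE]
Op 2: b = malloc(8) -> b = 1; heap: [0-0 ALLOC][1-8 ALLOC][9-59 FREE]
Op 3: b = realloc(b, 15) -> b = 1; heap: [0-0 ALLOC][1-15 ALLOC][16-59 FREE]
Op 4: free(b) -> (freed b); heap: [0-0 ALLOC][1-59 FREE]
Op 5: free(a) -> (freed a); heap: [0-59 FREE]

Answer: [0-59 FREE]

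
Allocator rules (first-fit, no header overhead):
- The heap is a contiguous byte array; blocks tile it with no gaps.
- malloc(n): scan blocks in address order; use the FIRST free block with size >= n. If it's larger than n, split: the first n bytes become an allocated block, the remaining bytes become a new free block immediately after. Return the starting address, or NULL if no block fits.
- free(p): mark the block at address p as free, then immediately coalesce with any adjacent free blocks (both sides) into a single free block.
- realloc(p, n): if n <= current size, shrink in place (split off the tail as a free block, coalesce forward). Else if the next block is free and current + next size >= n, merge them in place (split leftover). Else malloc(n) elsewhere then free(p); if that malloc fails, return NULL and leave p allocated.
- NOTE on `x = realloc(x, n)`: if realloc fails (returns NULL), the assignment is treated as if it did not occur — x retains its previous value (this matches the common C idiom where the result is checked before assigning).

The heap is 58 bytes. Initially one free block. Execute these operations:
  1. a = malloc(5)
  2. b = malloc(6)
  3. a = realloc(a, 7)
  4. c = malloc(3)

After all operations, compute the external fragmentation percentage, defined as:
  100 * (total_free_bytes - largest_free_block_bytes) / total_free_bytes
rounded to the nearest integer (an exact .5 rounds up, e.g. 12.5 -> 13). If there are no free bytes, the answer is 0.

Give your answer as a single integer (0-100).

Answer: 5

Derivation:
Op 1: a = malloc(5) -> a = 0; heap: [0-4 ALLOC][5-57 FREE]
Op 2: b = malloc(6) -> b = 5; heap: [0-4 ALLOC][5-10 ALLOC][11-57 FREE]
Op 3: a = realloc(a, 7) -> a = 11; heap: [0-4 FREE][5-10 ALLOC][11-17 ALLOC][18-57 FREE]
Op 4: c = malloc(3) -> c = 0; heap: [0-2 ALLOC][3-4 FREE][5-10 ALLOC][11-17 ALLOC][18-57 FREE]
Free blocks: [2 40] total_free=42 largest=40 -> 100*(42-40)/42 = 200/42 ≈ 4.762 -> rounds to 5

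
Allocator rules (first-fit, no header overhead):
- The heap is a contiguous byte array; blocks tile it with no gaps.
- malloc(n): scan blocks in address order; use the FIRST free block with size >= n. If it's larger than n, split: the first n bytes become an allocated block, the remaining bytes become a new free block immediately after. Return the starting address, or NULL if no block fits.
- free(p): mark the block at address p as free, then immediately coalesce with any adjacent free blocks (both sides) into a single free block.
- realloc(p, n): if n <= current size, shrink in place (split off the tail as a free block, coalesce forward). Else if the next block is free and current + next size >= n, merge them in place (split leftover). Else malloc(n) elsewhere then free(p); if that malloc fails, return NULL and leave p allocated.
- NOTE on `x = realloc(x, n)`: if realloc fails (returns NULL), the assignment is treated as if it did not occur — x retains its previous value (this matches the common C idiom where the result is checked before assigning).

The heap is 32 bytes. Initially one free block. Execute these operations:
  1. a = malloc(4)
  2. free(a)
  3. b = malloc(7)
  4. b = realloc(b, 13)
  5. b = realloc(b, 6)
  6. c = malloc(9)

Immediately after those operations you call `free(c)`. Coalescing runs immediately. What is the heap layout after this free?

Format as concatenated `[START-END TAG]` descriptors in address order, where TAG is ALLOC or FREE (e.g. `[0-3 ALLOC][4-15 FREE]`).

Op 1: a = malloc(4) -> a = 0; heap: [0-3 ALLOC][4-31 FREE]
Op 2: free(a) -> (freed a); heap: [0-31 FREE]
Op 3: b = malloc(7) -> b = 0; heap: [0-6 ALLOC][7-31 FREE]
Op 4: b = realloc(b, 13) -> b = 0; heap: [0-12 ALLOC][13-31 FREE]
Op 5: b = realloc(b, 6) -> b = 0; heap: [0-5 ALLOC][6-31 FREE]
Op 6: c = malloc(9) -> c = 6; heap: [0-5 ALLOC][6-14 ALLOC][15-31 FREE]
free(c): c = 6 -> block [6-14 ALLOC]; mark free, coalesce with adjacent free neighbors -> [0-5 ALLOC][6-31 FREE]

Answer: [0-5 ALLOC][6-31 FREE]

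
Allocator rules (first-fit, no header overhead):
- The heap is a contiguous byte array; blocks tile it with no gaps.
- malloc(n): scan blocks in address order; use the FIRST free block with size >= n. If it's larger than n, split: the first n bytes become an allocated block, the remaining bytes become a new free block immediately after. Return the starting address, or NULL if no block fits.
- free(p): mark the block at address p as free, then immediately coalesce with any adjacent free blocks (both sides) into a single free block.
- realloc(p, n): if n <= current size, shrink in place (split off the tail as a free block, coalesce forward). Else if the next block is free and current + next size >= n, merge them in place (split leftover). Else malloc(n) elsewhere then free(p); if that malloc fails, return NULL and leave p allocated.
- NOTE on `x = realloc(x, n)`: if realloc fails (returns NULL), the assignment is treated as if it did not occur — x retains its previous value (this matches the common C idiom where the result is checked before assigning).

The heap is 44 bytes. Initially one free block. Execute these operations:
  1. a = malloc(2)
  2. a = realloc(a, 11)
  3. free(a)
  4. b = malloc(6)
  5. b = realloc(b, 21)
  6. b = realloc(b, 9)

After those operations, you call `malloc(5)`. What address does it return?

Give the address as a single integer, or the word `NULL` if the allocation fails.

Op 1: a = malloc(2) -> a = 0; heap: [0-1 ALLOC][2-43 FREE]
Op 2: a = realloc(a, 11) -> a = 0; heap: [0-10 ALLOC][11-43 FREE]
Op 3: free(a) -> (freed a); heap: [0-43 FREE]
Op 4: b = malloc(6) -> b = 0; heap: [0-5 ALLOC][6-43 FREE]
Op 5: b = realloc(b, 21) -> b = 0; heap: [0-20 ALLOC][21-43 FREE]
Op 6: b = realloc(b, 9) -> b = 0; heap: [0-8 ALLOC][9-43 FREE]
malloc(5): first-fit scan over [0-8 ALLOC][9-43 FREE] -> 9

Answer: 9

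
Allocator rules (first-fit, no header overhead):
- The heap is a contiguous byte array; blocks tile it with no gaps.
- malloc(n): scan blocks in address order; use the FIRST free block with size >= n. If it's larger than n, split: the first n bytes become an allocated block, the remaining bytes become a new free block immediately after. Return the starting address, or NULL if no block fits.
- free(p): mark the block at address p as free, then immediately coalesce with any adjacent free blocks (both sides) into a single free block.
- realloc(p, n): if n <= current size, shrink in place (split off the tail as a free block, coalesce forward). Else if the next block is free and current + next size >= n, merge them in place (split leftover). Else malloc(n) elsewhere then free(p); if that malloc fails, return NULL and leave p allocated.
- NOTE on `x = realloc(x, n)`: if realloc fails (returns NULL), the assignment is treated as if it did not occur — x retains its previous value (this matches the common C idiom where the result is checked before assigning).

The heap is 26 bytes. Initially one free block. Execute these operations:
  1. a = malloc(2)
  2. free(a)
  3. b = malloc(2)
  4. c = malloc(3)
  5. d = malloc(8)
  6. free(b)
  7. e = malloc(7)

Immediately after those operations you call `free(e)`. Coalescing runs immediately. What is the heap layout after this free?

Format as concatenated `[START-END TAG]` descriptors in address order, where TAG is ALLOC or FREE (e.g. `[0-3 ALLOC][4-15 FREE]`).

Answer: [0-1 FREE][2-4 ALLOC][5-12 ALLOC][13-25 FREE]

Derivation:
Op 1: a = malloc(2) -> a = 0; heap: [0-1 ALLOC][2-25 FREE]
Op 2: free(a) -> (freed a); heap: [0-25 FREE]
Op 3: b = malloc(2) -> b = 0; heap: [0-1 ALLOC][2-25 FREE]
Op 4: c = malloc(3) -> c = 2; heap: [0-1 ALLOC][2-4 ALLOC][5-25 FREE]
Op 5: d = malloc(8) -> d = 5; heap: [0-1 ALLOC][2-4 ALLOC][5-12 ALLOC][13-25 FREE]
Op 6: free(b) -> (freed b); heap: [0-1 FREE][2-4 ALLOC][5-12 ALLOC][13-25 FREE]
Op 7: e = malloc(7) -> e = 13; heap: [0-1 FREE][2-4 ALLOC][5-12 ALLOC][13-19 ALLOC][20-25 FREE]
free(e): e = 13 -> block [13-19 ALLOC]; mark free, coalesce with adjacent free neighbors -> [0-1 FREE][2-4 ALLOC][5-12 ALLOC][13-25 FREE]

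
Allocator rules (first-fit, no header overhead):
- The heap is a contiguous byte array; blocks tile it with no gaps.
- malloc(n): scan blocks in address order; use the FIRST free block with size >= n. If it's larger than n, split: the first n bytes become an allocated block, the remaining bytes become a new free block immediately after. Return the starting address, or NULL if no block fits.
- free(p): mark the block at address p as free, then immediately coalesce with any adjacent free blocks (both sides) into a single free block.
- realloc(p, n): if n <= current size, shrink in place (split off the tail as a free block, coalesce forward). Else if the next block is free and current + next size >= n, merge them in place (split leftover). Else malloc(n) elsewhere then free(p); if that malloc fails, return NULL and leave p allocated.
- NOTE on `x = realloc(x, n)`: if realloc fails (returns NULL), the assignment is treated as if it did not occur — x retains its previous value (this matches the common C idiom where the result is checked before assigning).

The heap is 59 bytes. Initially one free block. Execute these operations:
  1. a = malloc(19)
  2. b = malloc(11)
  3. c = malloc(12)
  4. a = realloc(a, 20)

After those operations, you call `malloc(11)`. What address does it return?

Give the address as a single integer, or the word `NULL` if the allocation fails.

Op 1: a = malloc(19) -> a = 0; heap: [0-18 ALLOC][19-58 FREE]
Op 2: b = malloc(11) -> b = 19; heap: [0-18 ALLOC][19-29 ALLOC][30-58 FREE]
Op 3: c = malloc(12) -> c = 30; heap: [0-18 ALLOC][19-29 ALLOC][30-41 ALLOC][42-58 FREE]
Op 4: a = realloc(a, 20) -> NULL (a unchanged); heap: [0-18 ALLOC][19-29 ALLOC][30-41 ALLOC][42-58 FREE]
malloc(11): first-fit scan over [0-18 ALLOC][19-29 ALLOC][30-41 ALLOC][42-58 FREE] -> 42

Answer: 42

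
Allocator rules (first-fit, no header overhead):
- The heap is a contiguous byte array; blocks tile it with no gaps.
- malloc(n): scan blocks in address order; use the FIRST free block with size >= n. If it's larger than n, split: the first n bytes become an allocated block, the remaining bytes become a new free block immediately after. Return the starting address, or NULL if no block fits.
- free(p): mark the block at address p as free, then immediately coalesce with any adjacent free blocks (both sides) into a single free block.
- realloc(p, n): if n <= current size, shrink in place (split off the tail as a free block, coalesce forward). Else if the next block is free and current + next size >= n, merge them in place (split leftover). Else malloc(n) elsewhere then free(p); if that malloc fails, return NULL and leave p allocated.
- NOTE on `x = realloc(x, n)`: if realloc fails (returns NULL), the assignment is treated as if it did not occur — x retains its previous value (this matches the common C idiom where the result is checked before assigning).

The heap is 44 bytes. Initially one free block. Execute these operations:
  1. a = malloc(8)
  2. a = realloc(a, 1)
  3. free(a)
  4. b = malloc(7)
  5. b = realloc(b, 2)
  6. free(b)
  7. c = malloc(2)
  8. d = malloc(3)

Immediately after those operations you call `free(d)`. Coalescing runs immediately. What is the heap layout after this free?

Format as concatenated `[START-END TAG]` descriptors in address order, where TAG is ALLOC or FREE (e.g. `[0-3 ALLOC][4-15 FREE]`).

Answer: [0-1 ALLOC][2-43 FREE]

Derivation:
Op 1: a = malloc(8) -> a = 0; heap: [0-7 ALLOC][8-43 FREE]
Op 2: a = realloc(a, 1) -> a = 0; heap: [0-0 ALLOC][1-43 FREE]
Op 3: free(a) -> (freed a); heap: [0-43 FREE]
Op 4: b = malloc(7) -> b = 0; heap: [0-6 ALLOC][7-43 FREE]
Op 5: b = realloc(b, 2) -> b = 0; heap: [0-1 ALLOC][2-43 FREE]
Op 6: free(b) -> (freed b); heap: [0-43 FREE]
Op 7: c = malloc(2) -> c = 0; heap: [0-1 ALLOC][2-43 FREE]
Op 8: d = malloc(3) -> d = 2; heap: [0-1 ALLOC][2-4 ALLOC][5-43 FREE]
free(d): d = 2 -> block [2-4 ALLOC]; mark free, coalesce with adjacent free neighbors -> [0-1 ALLOC][2-43 FREE]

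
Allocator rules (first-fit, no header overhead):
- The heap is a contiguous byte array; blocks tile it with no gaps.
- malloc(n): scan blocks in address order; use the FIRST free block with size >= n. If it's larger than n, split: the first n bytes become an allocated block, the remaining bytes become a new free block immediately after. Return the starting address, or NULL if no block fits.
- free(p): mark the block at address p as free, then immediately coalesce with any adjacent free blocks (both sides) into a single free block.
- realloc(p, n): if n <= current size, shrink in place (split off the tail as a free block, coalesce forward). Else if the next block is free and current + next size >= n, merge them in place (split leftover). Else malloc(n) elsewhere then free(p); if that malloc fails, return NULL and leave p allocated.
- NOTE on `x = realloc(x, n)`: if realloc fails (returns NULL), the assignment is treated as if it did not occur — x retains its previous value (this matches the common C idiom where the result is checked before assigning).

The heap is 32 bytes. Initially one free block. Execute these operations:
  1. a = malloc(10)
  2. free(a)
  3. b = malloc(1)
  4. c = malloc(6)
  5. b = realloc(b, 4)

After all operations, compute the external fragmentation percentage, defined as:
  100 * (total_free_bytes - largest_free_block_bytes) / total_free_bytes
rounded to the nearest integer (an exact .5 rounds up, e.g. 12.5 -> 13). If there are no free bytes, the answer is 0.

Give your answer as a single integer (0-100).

Answer: 5

Derivation:
Op 1: a = malloc(10) -> a = 0; heap: [0-9 ALLOC][10-31 FREE]
Op 2: free(a) -> (freed a); heap: [0-31 FREE]
Op 3: b = malloc(1) -> b = 0; heap: [0-0 ALLOC][1-31 FREE]
Op 4: c = malloc(6) -> c = 1; heap: [0-0 ALLOC][1-6 ALLOC][7-31 FREE]
Op 5: b = realloc(b, 4) -> b = 7; heap: [0-0 FREE][1-6 ALLOC][7-10 ALLOC][11-31 FREE]
Free blocks: [1 21] total_free=22 largest=21 -> 100*(22-21)/22 = 100/22 ≈ 4.545 -> rounds to 5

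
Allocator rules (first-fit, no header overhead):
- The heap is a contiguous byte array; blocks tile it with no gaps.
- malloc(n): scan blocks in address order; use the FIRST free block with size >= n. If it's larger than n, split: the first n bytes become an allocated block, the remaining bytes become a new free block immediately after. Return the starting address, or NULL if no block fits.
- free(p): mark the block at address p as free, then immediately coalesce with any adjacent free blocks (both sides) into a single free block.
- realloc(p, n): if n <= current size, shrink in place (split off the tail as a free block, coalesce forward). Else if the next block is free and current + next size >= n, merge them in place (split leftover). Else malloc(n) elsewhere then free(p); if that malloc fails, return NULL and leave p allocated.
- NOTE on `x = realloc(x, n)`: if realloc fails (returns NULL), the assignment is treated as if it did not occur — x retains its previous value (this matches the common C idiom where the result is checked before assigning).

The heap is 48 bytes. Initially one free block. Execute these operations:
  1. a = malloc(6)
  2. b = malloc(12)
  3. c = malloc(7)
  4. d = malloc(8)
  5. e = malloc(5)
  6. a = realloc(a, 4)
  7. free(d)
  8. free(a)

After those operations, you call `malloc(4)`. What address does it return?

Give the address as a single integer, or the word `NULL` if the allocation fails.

Op 1: a = malloc(6) -> a = 0; heap: [0-5 ALLOC][6-47 FREE]
Op 2: b = malloc(12) -> b = 6; heap: [0-5 ALLOC][6-17 ALLOC][18-47 FREE]
Op 3: c = malloc(7) -> c = 18; heap: [0-5 ALLOC][6-17 ALLOC][18-24 ALLOC][25-47 FREE]
Op 4: d = malloc(8) -> d = 25; heap: [0-5 ALLOC][6-17 ALLOC][18-24 ALLOC][25-32 ALLOC][33-47 FREE]
Op 5: e = malloc(5) -> e = 33; heap: [0-5 ALLOC][6-17 ALLOC][18-24 ALLOC][25-32 ALLOC][33-37 ALLOC][38-47 FREE]
Op 6: a = realloc(a, 4) -> a = 0; heap: [0-3 ALLOC][4-5 FREE][6-17 ALLOC][18-24 ALLOC][25-32 ALLOC][33-37 ALLOC][38-47 FREE]
Op 7: free(d) -> (freed d); heap: [0-3 ALLOC][4-5 FREE][6-17 ALLOC][18-24 ALLOC][25-32 FREE][33-37 ALLOC][38-47 FREE]
Op 8: free(a) -> (freed a); heap: [0-5 FREE][6-17 ALLOC][18-24 ALLOC][25-32 FREE][33-37 ALLOC][38-47 FREE]
malloc(4): first-fit scan over [0-5 FREE][6-17 ALLOC][18-24 ALLOC][25-32 FREE][33-37 ALLOC][38-47 FREE] -> 0

Answer: 0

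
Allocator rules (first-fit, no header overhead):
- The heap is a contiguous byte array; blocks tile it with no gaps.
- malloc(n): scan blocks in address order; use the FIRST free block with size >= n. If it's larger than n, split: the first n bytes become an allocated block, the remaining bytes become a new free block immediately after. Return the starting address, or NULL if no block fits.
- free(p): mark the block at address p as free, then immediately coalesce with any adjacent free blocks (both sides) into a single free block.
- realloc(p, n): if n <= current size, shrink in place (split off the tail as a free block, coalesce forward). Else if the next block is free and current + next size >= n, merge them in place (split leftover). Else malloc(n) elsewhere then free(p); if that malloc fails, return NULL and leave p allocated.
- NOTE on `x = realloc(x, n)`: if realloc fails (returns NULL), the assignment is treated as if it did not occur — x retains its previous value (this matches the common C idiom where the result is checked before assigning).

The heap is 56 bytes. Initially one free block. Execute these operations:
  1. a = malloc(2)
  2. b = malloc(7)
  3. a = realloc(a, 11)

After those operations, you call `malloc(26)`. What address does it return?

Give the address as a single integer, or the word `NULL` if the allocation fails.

Op 1: a = malloc(2) -> a = 0; heap: [0-1 ALLOC][2-55 FREE]
Op 2: b = malloc(7) -> b = 2; heap: [0-1 ALLOC][2-8 ALLOC][9-55 FREE]
Op 3: a = realloc(a, 11) -> a = 9; heap: [0-1 FREE][2-8 ALLOC][9-19 ALLOC][20-55 FREE]
malloc(26): first-fit scan over [0-1 FREE][2-8 ALLOC][9-19 ALLOC][20-55 FREE] -> 20

Answer: 20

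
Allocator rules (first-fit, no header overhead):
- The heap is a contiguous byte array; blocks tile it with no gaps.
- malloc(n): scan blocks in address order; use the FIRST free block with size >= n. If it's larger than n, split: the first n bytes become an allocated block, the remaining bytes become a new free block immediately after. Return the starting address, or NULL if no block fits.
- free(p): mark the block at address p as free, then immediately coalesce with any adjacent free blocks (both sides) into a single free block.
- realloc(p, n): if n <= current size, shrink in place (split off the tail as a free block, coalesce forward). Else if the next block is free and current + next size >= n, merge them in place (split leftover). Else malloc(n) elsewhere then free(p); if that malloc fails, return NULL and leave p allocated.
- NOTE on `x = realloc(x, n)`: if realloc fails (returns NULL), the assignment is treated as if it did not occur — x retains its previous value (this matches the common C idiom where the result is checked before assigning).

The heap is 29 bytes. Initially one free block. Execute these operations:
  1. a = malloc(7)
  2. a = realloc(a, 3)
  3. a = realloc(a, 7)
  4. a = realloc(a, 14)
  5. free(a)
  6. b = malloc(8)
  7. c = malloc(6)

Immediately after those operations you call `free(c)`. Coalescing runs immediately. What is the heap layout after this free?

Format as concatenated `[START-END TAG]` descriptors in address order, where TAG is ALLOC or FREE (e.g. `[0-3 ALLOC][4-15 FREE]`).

Answer: [0-7 ALLOC][8-28 FREE]

Derivation:
Op 1: a = malloc(7) -> a = 0; heap: [0-6 ALLOC][7-28 FREE]
Op 2: a = realloc(a, 3) -> a = 0; heap: [0-2 ALLOC][3-28 FREE]
Op 3: a = realloc(a, 7) -> a = 0; heap: [0-6 ALLOC][7-28 FREE]
Op 4: a = realloc(a, 14) -> a = 0; heap: [0-13 ALLOC][14-28 FREE]
Op 5: free(a) -> (freed a); heap: [0-28 FREE]
Op 6: b = malloc(8) -> b = 0; heap: [0-7 ALLOC][8-28 FREE]
Op 7: c = malloc(6) -> c = 8; heap: [0-7 ALLOC][8-13 ALLOC][14-28 FREE]
free(c): c = 8 -> block [8-13 ALLOC]; mark free, coalesce with adjacent free neighbors -> [0-7 ALLOC][8-28 FREE]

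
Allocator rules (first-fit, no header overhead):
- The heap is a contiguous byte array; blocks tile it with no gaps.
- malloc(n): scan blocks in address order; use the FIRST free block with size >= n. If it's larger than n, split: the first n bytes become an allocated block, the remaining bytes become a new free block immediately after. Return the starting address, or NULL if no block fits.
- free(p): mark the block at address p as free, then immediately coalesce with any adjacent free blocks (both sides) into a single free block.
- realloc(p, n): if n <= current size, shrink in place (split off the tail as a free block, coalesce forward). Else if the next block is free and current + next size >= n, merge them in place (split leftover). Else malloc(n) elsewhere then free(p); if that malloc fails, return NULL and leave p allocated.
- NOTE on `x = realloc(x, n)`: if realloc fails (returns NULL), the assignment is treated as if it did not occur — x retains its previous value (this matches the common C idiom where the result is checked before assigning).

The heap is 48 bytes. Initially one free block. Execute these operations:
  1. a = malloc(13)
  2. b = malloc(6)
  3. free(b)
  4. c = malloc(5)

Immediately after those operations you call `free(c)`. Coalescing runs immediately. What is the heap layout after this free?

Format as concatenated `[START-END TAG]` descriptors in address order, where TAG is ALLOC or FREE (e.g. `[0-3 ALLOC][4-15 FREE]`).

Op 1: a = malloc(13) -> a = 0; heap: [0-12 ALLOC][13-47 FREE]
Op 2: b = malloc(6) -> b = 13; heap: [0-12 ALLOC][13-18 ALLOC][19-47 FREE]
Op 3: free(b) -> (freed b); heap: [0-12 ALLOC][13-47 FREE]
Op 4: c = malloc(5) -> c = 13; heap: [0-12 ALLOC][13-17 ALLOC][18-47 FREE]
free(c): c = 13 -> block [13-17 ALLOC]; mark free, coalesce with adjacent free neighbors -> [0-12 ALLOC][13-47 FREE]

Answer: [0-12 ALLOC][13-47 FREE]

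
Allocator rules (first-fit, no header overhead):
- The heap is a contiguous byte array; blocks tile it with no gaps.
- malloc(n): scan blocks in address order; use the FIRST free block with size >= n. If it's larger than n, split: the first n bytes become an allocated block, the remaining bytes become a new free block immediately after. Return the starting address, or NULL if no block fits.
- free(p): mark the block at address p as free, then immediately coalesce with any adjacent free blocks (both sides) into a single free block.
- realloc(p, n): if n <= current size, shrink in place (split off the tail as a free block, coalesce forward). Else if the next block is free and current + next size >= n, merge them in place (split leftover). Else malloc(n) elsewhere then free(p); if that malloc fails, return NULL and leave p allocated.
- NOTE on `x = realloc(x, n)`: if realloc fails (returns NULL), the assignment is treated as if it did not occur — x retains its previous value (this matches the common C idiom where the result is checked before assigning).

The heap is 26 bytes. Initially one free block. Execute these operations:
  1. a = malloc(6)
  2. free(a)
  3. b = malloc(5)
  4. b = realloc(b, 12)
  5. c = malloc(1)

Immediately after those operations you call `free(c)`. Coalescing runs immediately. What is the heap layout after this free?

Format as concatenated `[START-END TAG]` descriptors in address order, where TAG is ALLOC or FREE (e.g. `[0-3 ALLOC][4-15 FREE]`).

Op 1: a = malloc(6) -> a = 0; heap: [0-5 ALLOC][6-25 FREE]
Op 2: free(a) -> (freed a); heap: [0-25 FREE]
Op 3: b = malloc(5) -> b = 0; heap: [0-4 ALLOC][5-25 FREE]
Op 4: b = realloc(b, 12) -> b = 0; heap: [0-11 ALLOC][12-25 FREE]
Op 5: c = malloc(1) -> c = 12; heap: [0-11 ALLOC][12-12 ALLOC][13-25 FREE]
free(c): c = 12 -> block [12-12 ALLOC]; mark free, coalesce with adjacent free neighbors -> [0-11 ALLOC][12-25 FREE]

Answer: [0-11 ALLOC][12-25 FREE]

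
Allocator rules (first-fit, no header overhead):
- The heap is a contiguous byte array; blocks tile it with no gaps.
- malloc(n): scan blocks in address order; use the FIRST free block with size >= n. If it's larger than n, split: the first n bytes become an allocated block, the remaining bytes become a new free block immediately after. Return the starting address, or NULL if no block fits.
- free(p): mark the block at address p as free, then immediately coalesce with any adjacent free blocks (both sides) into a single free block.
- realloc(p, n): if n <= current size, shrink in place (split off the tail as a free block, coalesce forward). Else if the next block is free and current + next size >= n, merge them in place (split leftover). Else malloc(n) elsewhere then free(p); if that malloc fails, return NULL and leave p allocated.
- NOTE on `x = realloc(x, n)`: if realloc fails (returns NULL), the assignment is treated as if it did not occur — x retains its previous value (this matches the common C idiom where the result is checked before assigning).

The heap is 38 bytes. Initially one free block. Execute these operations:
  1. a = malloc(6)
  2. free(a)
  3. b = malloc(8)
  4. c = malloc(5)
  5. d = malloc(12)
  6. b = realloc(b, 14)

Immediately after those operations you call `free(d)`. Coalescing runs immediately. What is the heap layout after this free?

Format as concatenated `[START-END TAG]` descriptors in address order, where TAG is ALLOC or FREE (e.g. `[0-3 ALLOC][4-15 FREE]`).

Op 1: a = malloc(6) -> a = 0; heap: [0-5 ALLOC][6-37 FREE]
Op 2: free(a) -> (freed a); heap: [0-37 FREE]
Op 3: b = malloc(8) -> b = 0; heap: [0-7 ALLOC][8-37 FREE]
Op 4: c = malloc(5) -> c = 8; heap: [0-7 ALLOC][8-12 ALLOC][13-37 FREE]
Op 5: d = malloc(12) -> d = 13; heap: [0-7 ALLOC][8-12 ALLOC][13-24 ALLOC][25-37 FREE]
Op 6: b = realloc(b, 14) -> NULL (b unchanged); heap: [0-7 ALLOC][8-12 ALLOC][13-24 ALLOC][25-37 FREE]
free(d): d = 13 -> block [13-24 ALLOC]; mark free, coalesce with adjacent free neighbors -> [0-7 ALLOC][8-12 ALLOC][13-37 FREE]

Answer: [0-7 ALLOC][8-12 ALLOC][13-37 FREE]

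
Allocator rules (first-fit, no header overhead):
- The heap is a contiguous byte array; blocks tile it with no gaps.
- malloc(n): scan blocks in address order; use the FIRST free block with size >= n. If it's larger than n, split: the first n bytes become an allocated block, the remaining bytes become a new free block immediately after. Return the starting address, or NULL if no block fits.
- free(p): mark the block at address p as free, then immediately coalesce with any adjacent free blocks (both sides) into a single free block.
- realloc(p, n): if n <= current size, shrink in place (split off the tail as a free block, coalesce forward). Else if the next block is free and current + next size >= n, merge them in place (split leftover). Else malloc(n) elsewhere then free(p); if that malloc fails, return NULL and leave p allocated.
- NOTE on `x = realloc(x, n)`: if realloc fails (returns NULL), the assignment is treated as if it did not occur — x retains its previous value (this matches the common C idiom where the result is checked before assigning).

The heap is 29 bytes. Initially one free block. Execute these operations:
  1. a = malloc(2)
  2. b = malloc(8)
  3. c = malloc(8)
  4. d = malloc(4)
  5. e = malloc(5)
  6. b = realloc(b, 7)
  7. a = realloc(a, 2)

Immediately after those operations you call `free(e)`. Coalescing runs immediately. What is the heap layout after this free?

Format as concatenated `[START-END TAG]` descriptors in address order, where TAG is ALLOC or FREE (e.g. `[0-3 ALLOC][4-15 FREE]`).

Op 1: a = malloc(2) -> a = 0; heap: [0-1 ALLOC][2-28 FREE]
Op 2: b = malloc(8) -> b = 2; heap: [0-1 ALLOC][2-9 ALLOC][10-28 FREE]
Op 3: c = malloc(8) -> c = 10; heap: [0-1 ALLOC][2-9 ALLOC][10-17 ALLOC][18-28 FREE]
Op 4: d = malloc(4) -> d = 18; heap: [0-1 ALLOC][2-9 ALLOC][10-17 ALLOC][18-21 ALLOC][22-28 FREE]
Op 5: e = malloc(5) -> e = 22; heap: [0-1 ALLOC][2-9 ALLOC][10-17 ALLOC][18-21 ALLOC][22-26 ALLOC][27-28 FREE]
Op 6: b = realloc(b, 7) -> b = 2; heap: [0-1 ALLOC][2-8 ALLOC][9-9 FREE][10-17 ALLOC][18-21 ALLOC][22-26 ALLOC][27-28 FREE]
Op 7: a = realloc(a, 2) -> a = 0; heap: [0-1 ALLOC][2-8 ALLOC][9-9 FREE][10-17 ALLOC][18-21 ALLOC][22-26 ALLOC][27-28 FREE]
free(e): e = 22 -> block [22-26 ALLOC]; mark free, coalesce with adjacent free neighbors -> [0-1 ALLOC][2-8 ALLOC][9-9 FREE][10-17 ALLOC][18-21 ALLOC][22-28 FREE]

Answer: [0-1 ALLOC][2-8 ALLOC][9-9 FREE][10-17 ALLOC][18-21 ALLOC][22-28 FREE]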